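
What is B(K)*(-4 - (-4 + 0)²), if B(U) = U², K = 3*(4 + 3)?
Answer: -8820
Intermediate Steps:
K = 21 (K = 3*7 = 21)
B(K)*(-4 - (-4 + 0)²) = 21²*(-4 - (-4 + 0)²) = 441*(-4 - 1*(-4)²) = 441*(-4 - 1*16) = 441*(-4 - 16) = 441*(-20) = -8820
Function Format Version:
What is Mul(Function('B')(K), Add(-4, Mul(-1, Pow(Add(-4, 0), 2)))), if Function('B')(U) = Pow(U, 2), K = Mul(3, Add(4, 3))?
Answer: -8820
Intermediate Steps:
K = 21 (K = Mul(3, 7) = 21)
Mul(Function('B')(K), Add(-4, Mul(-1, Pow(Add(-4, 0), 2)))) = Mul(Pow(21, 2), Add(-4, Mul(-1, Pow(Add(-4, 0), 2)))) = Mul(441, Add(-4, Mul(-1, Pow(-4, 2)))) = Mul(441, Add(-4, Mul(-1, 16))) = Mul(441, Add(-4, -16)) = Mul(441, -20) = -8820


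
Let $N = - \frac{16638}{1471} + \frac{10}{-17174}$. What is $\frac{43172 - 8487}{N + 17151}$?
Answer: $\frac{438122779745}{216499584166} \approx 2.0237$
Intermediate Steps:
$N = - \frac{142877861}{12631477}$ ($N = \left(-16638\right) \frac{1}{1471} + 10 \left(- \frac{1}{17174}\right) = - \frac{16638}{1471} - \frac{5}{8587} = - \frac{142877861}{12631477} \approx -11.311$)
$\frac{43172 - 8487}{N + 17151} = \frac{43172 - 8487}{- \frac{142877861}{12631477} + 17151} = \frac{34685}{\frac{216499584166}{12631477}} = 34685 \cdot \frac{12631477}{216499584166} = \frac{438122779745}{216499584166}$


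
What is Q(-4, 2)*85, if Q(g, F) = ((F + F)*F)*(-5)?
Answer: -3400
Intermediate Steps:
Q(g, F) = -10*F² (Q(g, F) = ((2*F)*F)*(-5) = (2*F²)*(-5) = -10*F²)
Q(-4, 2)*85 = -10*2²*85 = -10*4*85 = -40*85 = -3400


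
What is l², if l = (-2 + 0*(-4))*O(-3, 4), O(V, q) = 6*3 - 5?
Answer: 676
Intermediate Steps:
O(V, q) = 13 (O(V, q) = 18 - 5 = 13)
l = -26 (l = (-2 + 0*(-4))*13 = (-2 + 0)*13 = -2*13 = -26)
l² = (-26)² = 676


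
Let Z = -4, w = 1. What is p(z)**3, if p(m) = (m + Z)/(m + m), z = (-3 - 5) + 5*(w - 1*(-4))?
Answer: 2197/39304 ≈ 0.055898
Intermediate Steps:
z = 17 (z = (-3 - 5) + 5*(1 - 1*(-4)) = -8 + 5*(1 + 4) = -8 + 5*5 = -8 + 25 = 17)
p(m) = (-4 + m)/(2*m) (p(m) = (m - 4)/(m + m) = (-4 + m)/((2*m)) = (-4 + m)*(1/(2*m)) = (-4 + m)/(2*m))
p(z)**3 = ((1/2)*(-4 + 17)/17)**3 = ((1/2)*(1/17)*13)**3 = (13/34)**3 = 2197/39304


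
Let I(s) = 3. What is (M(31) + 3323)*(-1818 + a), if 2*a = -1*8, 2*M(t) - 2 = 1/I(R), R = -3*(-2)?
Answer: -18169895/3 ≈ -6.0566e+6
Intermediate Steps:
R = 6
M(t) = 7/6 (M(t) = 1 + (½)/3 = 1 + (½)*(⅓) = 1 + ⅙ = 7/6)
a = -4 (a = (-1*8)/2 = (½)*(-8) = -4)
(M(31) + 3323)*(-1818 + a) = (7/6 + 3323)*(-1818 - 4) = (19945/6)*(-1822) = -18169895/3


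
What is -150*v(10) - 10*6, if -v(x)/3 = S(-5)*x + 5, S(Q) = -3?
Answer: -11310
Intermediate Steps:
v(x) = -15 + 9*x (v(x) = -3*(-3*x + 5) = -3*(5 - 3*x) = -15 + 9*x)
-150*v(10) - 10*6 = -150*(-15 + 9*10) - 10*6 = -150*(-15 + 90) - 60 = -150*75 - 60 = -11250 - 60 = -11310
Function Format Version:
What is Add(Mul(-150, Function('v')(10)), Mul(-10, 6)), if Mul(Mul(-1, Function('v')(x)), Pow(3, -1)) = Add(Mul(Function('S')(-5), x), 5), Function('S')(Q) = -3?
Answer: -11310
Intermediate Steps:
Function('v')(x) = Add(-15, Mul(9, x)) (Function('v')(x) = Mul(-3, Add(Mul(-3, x), 5)) = Mul(-3, Add(5, Mul(-3, x))) = Add(-15, Mul(9, x)))
Add(Mul(-150, Function('v')(10)), Mul(-10, 6)) = Add(Mul(-150, Add(-15, Mul(9, 10))), Mul(-10, 6)) = Add(Mul(-150, Add(-15, 90)), -60) = Add(Mul(-150, 75), -60) = Add(-11250, -60) = -11310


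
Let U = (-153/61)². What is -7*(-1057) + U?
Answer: 27555088/3721 ≈ 7405.3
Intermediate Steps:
U = 23409/3721 (U = (-153*1/61)² = (-153/61)² = 23409/3721 ≈ 6.2911)
-7*(-1057) + U = -7*(-1057) + 23409/3721 = 7399 + 23409/3721 = 27555088/3721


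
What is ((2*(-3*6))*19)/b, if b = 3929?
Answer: -684/3929 ≈ -0.17409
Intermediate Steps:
((2*(-3*6))*19)/b = ((2*(-3*6))*19)/3929 = ((2*(-18))*19)*(1/3929) = -36*19*(1/3929) = -684*1/3929 = -684/3929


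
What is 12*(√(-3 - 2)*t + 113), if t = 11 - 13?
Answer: 1356 - 24*I*√5 ≈ 1356.0 - 53.666*I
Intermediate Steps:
t = -2
12*(√(-3 - 2)*t + 113) = 12*(√(-3 - 2)*(-2) + 113) = 12*(√(-5)*(-2) + 113) = 12*((I*√5)*(-2) + 113) = 12*(-2*I*√5 + 113) = 12*(113 - 2*I*√5) = 1356 - 24*I*√5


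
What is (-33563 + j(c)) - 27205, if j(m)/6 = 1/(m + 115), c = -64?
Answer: -1033054/17 ≈ -60768.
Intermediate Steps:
j(m) = 6/(115 + m) (j(m) = 6/(m + 115) = 6/(115 + m))
(-33563 + j(c)) - 27205 = (-33563 + 6/(115 - 64)) - 27205 = (-33563 + 6/51) - 27205 = (-33563 + 6*(1/51)) - 27205 = (-33563 + 2/17) - 27205 = -570569/17 - 27205 = -1033054/17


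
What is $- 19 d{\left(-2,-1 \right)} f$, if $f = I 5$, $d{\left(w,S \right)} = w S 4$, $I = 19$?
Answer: $-14440$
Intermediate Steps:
$d{\left(w,S \right)} = 4 S w$ ($d{\left(w,S \right)} = S w 4 = 4 S w$)
$f = 95$ ($f = 19 \cdot 5 = 95$)
$- 19 d{\left(-2,-1 \right)} f = - 19 \cdot 4 \left(-1\right) \left(-2\right) 95 = \left(-19\right) 8 \cdot 95 = \left(-152\right) 95 = -14440$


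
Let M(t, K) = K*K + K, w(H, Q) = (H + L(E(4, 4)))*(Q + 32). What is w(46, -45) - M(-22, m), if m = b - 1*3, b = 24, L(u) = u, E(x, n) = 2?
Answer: -1086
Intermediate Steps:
w(H, Q) = (2 + H)*(32 + Q) (w(H, Q) = (H + 2)*(Q + 32) = (2 + H)*(32 + Q))
m = 21 (m = 24 - 1*3 = 24 - 3 = 21)
M(t, K) = K + K² (M(t, K) = K² + K = K + K²)
w(46, -45) - M(-22, m) = (64 + 2*(-45) + 32*46 + 46*(-45)) - 21*(1 + 21) = (64 - 90 + 1472 - 2070) - 21*22 = -624 - 1*462 = -624 - 462 = -1086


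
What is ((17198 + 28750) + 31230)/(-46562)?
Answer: -38589/23281 ≈ -1.6575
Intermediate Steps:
((17198 + 28750) + 31230)/(-46562) = (45948 + 31230)*(-1/46562) = 77178*(-1/46562) = -38589/23281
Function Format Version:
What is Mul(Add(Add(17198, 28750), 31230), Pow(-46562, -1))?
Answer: Rational(-38589, 23281) ≈ -1.6575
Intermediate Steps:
Mul(Add(Add(17198, 28750), 31230), Pow(-46562, -1)) = Mul(Add(45948, 31230), Rational(-1, 46562)) = Mul(77178, Rational(-1, 46562)) = Rational(-38589, 23281)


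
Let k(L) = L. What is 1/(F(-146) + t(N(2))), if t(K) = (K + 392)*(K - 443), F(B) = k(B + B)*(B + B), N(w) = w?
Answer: -1/88490 ≈ -1.1301e-5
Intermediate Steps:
F(B) = 4*B² (F(B) = (B + B)*(B + B) = (2*B)*(2*B) = 4*B²)
t(K) = (-443 + K)*(392 + K) (t(K) = (392 + K)*(-443 + K) = (-443 + K)*(392 + K))
1/(F(-146) + t(N(2))) = 1/(4*(-146)² + (-173656 + 2² - 51*2)) = 1/(4*21316 + (-173656 + 4 - 102)) = 1/(85264 - 173754) = 1/(-88490) = -1/88490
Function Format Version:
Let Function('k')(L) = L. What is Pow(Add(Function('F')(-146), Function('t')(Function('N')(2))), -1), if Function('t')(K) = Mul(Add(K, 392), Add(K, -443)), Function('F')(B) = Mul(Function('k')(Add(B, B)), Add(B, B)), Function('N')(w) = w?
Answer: Rational(-1, 88490) ≈ -1.1301e-5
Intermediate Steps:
Function('F')(B) = Mul(4, Pow(B, 2)) (Function('F')(B) = Mul(Add(B, B), Add(B, B)) = Mul(Mul(2, B), Mul(2, B)) = Mul(4, Pow(B, 2)))
Function('t')(K) = Mul(Add(-443, K), Add(392, K)) (Function('t')(K) = Mul(Add(392, K), Add(-443, K)) = Mul(Add(-443, K), Add(392, K)))
Pow(Add(Function('F')(-146), Function('t')(Function('N')(2))), -1) = Pow(Add(Mul(4, Pow(-146, 2)), Add(-173656, Pow(2, 2), Mul(-51, 2))), -1) = Pow(Add(Mul(4, 21316), Add(-173656, 4, -102)), -1) = Pow(Add(85264, -173754), -1) = Pow(-88490, -1) = Rational(-1, 88490)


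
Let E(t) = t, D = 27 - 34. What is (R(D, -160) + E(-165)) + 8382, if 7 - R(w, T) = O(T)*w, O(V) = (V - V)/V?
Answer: 8224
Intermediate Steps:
O(V) = 0 (O(V) = 0/V = 0)
D = -7
R(w, T) = 7 (R(w, T) = 7 - 0*w = 7 - 1*0 = 7 + 0 = 7)
(R(D, -160) + E(-165)) + 8382 = (7 - 165) + 8382 = -158 + 8382 = 8224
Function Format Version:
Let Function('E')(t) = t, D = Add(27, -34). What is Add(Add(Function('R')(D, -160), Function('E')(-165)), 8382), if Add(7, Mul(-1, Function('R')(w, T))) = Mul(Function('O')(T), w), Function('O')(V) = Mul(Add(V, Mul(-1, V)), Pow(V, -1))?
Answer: 8224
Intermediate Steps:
Function('O')(V) = 0 (Function('O')(V) = Mul(0, Pow(V, -1)) = 0)
D = -7
Function('R')(w, T) = 7 (Function('R')(w, T) = Add(7, Mul(-1, Mul(0, w))) = Add(7, Mul(-1, 0)) = Add(7, 0) = 7)
Add(Add(Function('R')(D, -160), Function('E')(-165)), 8382) = Add(Add(7, -165), 8382) = Add(-158, 8382) = 8224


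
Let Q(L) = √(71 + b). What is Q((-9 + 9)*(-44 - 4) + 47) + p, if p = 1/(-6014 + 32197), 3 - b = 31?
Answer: 1/26183 + √43 ≈ 6.5575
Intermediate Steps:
b = -28 (b = 3 - 1*31 = 3 - 31 = -28)
p = 1/26183 ≈ 3.8193e-5
Q(L) = √43 (Q(L) = √(71 - 28) = √43)
Q((-9 + 9)*(-44 - 4) + 47) + p = √43 + 1/26183 = 1/26183 + √43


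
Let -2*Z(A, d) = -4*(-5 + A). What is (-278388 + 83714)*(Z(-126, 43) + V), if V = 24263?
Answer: -4672370674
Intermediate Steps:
Z(A, d) = -10 + 2*A (Z(A, d) = -(-2)*(-5 + A) = -(20 - 4*A)/2 = -10 + 2*A)
(-278388 + 83714)*(Z(-126, 43) + V) = (-278388 + 83714)*((-10 + 2*(-126)) + 24263) = -194674*((-10 - 252) + 24263) = -194674*(-262 + 24263) = -194674*24001 = -4672370674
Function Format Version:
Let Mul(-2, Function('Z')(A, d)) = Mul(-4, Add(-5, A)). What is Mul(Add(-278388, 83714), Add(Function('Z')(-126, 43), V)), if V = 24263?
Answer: -4672370674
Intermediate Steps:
Function('Z')(A, d) = Add(-10, Mul(2, A)) (Function('Z')(A, d) = Mul(Rational(-1, 2), Mul(-4, Add(-5, A))) = Mul(Rational(-1, 2), Add(20, Mul(-4, A))) = Add(-10, Mul(2, A)))
Mul(Add(-278388, 83714), Add(Function('Z')(-126, 43), V)) = Mul(Add(-278388, 83714), Add(Add(-10, Mul(2, -126)), 24263)) = Mul(-194674, Add(Add(-10, -252), 24263)) = Mul(-194674, Add(-262, 24263)) = Mul(-194674, 24001) = -4672370674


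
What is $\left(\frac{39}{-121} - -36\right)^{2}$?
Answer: $\frac{18636489}{14641} \approx 1272.9$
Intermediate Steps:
$\left(\frac{39}{-121} - -36\right)^{2} = \left(39 \left(- \frac{1}{121}\right) + 36\right)^{2} = \left(- \frac{39}{121} + 36\right)^{2} = \left(\frac{4317}{121}\right)^{2} = \frac{18636489}{14641}$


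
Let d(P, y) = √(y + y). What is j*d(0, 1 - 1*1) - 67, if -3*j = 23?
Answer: -67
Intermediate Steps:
d(P, y) = √2*√y (d(P, y) = √(2*y) = √2*√y)
j = -23/3 (j = -⅓*23 = -23/3 ≈ -7.6667)
j*d(0, 1 - 1*1) - 67 = -23*√2*√(1 - 1*1)/3 - 67 = -23*√2*√(1 - 1)/3 - 67 = -23*√2*√0/3 - 67 = -23*√2*0/3 - 67 = -23/3*0 - 67 = 0 - 67 = -67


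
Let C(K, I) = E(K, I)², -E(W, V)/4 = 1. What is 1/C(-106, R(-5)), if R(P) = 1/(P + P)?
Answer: 1/16 ≈ 0.062500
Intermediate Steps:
E(W, V) = -4 (E(W, V) = -4*1 = -4)
R(P) = 1/(2*P)
C(K, I) = 16 (C(K, I) = (-4)² = 16)
1/C(-106, R(-5)) = 1/16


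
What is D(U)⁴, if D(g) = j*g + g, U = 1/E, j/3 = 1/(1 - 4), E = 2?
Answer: 0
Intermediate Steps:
j = -1 (j = 3/(1 - 4) = 3/(-3) = 3*(-⅓) = -1)
U = ½ (U = 1/2 = ½ ≈ 0.50000)
D(g) = 0 (D(g) = -g + g = 0)
D(U)⁴ = 0⁴ = 0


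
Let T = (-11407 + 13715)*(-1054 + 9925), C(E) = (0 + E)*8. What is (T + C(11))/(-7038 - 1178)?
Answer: -5118589/2054 ≈ -2492.0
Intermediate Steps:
C(E) = 8*E (C(E) = E*8 = 8*E)
T = 20474268 (T = 2308*8871 = 20474268)
(T + C(11))/(-7038 - 1178) = (20474268 + 8*11)/(-7038 - 1178) = (20474268 + 88)/(-8216) = 20474356*(-1/8216) = -5118589/2054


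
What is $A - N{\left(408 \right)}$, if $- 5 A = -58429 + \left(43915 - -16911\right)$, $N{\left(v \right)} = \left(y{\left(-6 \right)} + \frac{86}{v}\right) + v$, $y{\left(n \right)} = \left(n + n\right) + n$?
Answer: $- \frac{887003}{1020} \approx -869.61$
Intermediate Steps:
$y{\left(n \right)} = 3 n$ ($y{\left(n \right)} = 2 n + n = 3 n$)
$N{\left(v \right)} = -18 + v + \frac{86}{v}$ ($N{\left(v \right)} = \left(3 \left(-6\right) + \frac{86}{v}\right) + v = \left(-18 + \frac{86}{v}\right) + v = -18 + v + \frac{86}{v}$)
$A = - \frac{2397}{5}$ ($A = - \frac{-58429 + \left(43915 - -16911\right)}{5} = - \frac{-58429 + \left(43915 + 16911\right)}{5} = - \frac{-58429 + 60826}{5} = \left(- \frac{1}{5}\right) 2397 = - \frac{2397}{5} \approx -479.4$)
$A - N{\left(408 \right)} = - \frac{2397}{5} - \left(-18 + 408 + \frac{86}{408}\right) = - \frac{2397}{5} - \left(-18 + 408 + 86 \cdot \frac{1}{408}\right) = - \frac{2397}{5} - \left(-18 + 408 + \frac{43}{204}\right) = - \frac{2397}{5} - \frac{79603}{204} = - \frac{887003}{1020}$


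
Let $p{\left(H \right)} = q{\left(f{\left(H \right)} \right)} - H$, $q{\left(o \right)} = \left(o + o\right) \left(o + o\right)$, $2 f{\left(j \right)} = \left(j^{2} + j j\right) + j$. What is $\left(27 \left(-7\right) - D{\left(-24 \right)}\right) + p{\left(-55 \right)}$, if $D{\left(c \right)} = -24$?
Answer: $35939915$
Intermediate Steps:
$f{\left(j \right)} = j^{2} + \frac{j}{2}$ ($f{\left(j \right)} = \frac{\left(j^{2} + j j\right) + j}{2} = \frac{\left(j^{2} + j^{2}\right) + j}{2} = \frac{2 j^{2} + j}{2} = \frac{j + 2 j^{2}}{2} = j^{2} + \frac{j}{2}$)
$q{\left(o \right)} = 4 o^{2}$ ($q{\left(o \right)} = 2 o 2 o = 4 o^{2}$)
$p{\left(H \right)} = - H + 4 H^{2} \left(\frac{1}{2} + H\right)^{2}$ ($p{\left(H \right)} = 4 \left(H \left(\frac{1}{2} + H\right)\right)^{2} - H = 4 H^{2} \left(\frac{1}{2} + H\right)^{2} - H = - H + 4 H^{2} \left(\frac{1}{2} + H\right)^{2}$)
$\left(27 \left(-7\right) - D{\left(-24 \right)}\right) + p{\left(-55 \right)} = \left(27 \left(-7\right) - -24\right) - 55 \left(-1 - 55 \left(1 + 2 \left(-55\right)\right)^{2}\right) = \left(-189 + 24\right) - 55 \left(-1 - 55 \left(1 - 110\right)^{2}\right) = -165 - 55 \left(-1 - 55 \left(-109\right)^{2}\right) = -165 - 55 \left(-1 - 653455\right) = -165 - -35940080 = -165 + 35940080 = 35939915$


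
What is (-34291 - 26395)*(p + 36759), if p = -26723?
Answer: -609044696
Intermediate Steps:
(-34291 - 26395)*(p + 36759) = (-34291 - 26395)*(-26723 + 36759) = -60686*10036 = -609044696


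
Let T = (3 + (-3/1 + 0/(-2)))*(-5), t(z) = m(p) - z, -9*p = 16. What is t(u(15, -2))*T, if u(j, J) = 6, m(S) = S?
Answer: 0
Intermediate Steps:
p = -16/9 (p = -⅑*16 = -16/9 ≈ -1.7778)
t(z) = -16/9 - z
T = 0 (T = (3 + (-3*1 + 0*(-½)))*(-5) = (3 + (-3 + 0))*(-5) = (3 - 3)*(-5) = 0*(-5) = 0)
t(u(15, -2))*T = (-16/9 - 1*6)*0 = (-16/9 - 6)*0 = -70/9*0 = 0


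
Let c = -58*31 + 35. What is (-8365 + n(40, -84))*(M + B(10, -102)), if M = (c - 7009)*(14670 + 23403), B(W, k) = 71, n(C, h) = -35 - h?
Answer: 2777346786060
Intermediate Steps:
c = -1763 (c = -1798 + 35 = -1763)
M = -333976356 (M = (-1763 - 7009)*(14670 + 23403) = -8772*38073 = -333976356)
(-8365 + n(40, -84))*(M + B(10, -102)) = (-8365 + (-35 - 1*(-84)))*(-333976356 + 71) = (-8365 + (-35 + 84))*(-333976285) = (-8365 + 49)*(-333976285) = -8316*(-333976285) = 2777346786060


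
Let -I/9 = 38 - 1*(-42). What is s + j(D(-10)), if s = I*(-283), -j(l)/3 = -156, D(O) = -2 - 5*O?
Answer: 204228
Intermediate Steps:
j(l) = 468 (j(l) = -3*(-156) = 468)
I = -720 (I = -9*(38 - 1*(-42)) = -9*(38 + 42) = -9*80 = -720)
s = 203760 (s = -720*(-283) = 203760)
s + j(D(-10)) = 203760 + 468 = 204228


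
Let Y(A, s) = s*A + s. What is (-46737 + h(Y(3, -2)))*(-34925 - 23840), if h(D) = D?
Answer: 2746969925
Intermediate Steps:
Y(A, s) = s + A*s (Y(A, s) = A*s + s = s + A*s)
(-46737 + h(Y(3, -2)))*(-34925 - 23840) = (-46737 - 2*(1 + 3))*(-34925 - 23840) = (-46737 - 2*4)*(-58765) = (-46737 - 8)*(-58765) = -46745*(-58765) = 2746969925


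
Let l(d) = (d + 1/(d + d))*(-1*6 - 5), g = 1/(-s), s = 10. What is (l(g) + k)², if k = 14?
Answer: 491401/100 ≈ 4914.0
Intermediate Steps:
g = -⅒ (g = 1/(-1*10) = 1/(-10) = -⅒ ≈ -0.10000)
l(d) = -11*d - 11/(2*d) (l(d) = (d + 1/(2*d))*(-6 - 5) = (d + 1/(2*d))*(-11) = -11*d - 11/(2*d))
(l(g) + k)² = ((-11*(-⅒) - 11/(2*(-⅒))) + 14)² = ((11/10 - 11/2*(-10)) + 14)² = ((11/10 + 55) + 14)² = (561/10 + 14)² = (701/10)² = 491401/100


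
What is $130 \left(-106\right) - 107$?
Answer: $-13887$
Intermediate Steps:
$130 \left(-106\right) - 107 = -13780 - 107 = -13887$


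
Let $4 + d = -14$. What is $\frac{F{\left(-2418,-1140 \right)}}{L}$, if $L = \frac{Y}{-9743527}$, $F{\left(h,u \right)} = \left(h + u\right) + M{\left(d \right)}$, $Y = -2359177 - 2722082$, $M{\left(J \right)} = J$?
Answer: $- \frac{11614284184}{1693753} \approx -6857.1$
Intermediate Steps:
$d = -18$ ($d = -4 - 14 = -18$)
$Y = -5081259$
$F{\left(h,u \right)} = -18 + h + u$ ($F{\left(h,u \right)} = \left(h + u\right) - 18 = -18 + h + u$)
$L = \frac{5081259}{9743527}$ ($L = - \frac{5081259}{-9743527} = \left(-5081259\right) \left(- \frac{1}{9743527}\right) = \frac{5081259}{9743527} \approx 0.5215$)
$\frac{F{\left(-2418,-1140 \right)}}{L} = \frac{-18 - 2418 - 1140}{\frac{5081259}{9743527}} = \left(-3576\right) \frac{9743527}{5081259} = - \frac{11614284184}{1693753}$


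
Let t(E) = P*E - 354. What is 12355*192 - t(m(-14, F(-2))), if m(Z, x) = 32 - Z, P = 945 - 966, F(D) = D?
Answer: 2373480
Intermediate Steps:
P = -21
t(E) = -354 - 21*E (t(E) = -21*E - 354 = -354 - 21*E)
12355*192 - t(m(-14, F(-2))) = 12355*192 - (-354 - 21*(32 - 1*(-14))) = 2372160 - (-354 - 21*(32 + 14)) = 2372160 - (-354 - 21*46) = 2372160 - (-354 - 966) = 2372160 - 1*(-1320) = 2372160 + 1320 = 2373480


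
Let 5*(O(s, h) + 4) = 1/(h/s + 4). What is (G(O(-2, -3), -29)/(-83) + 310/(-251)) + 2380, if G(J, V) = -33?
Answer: 49565093/20833 ≈ 2379.2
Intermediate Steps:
O(s, h) = -4 + 1/(5*(4 + h/s)) (O(s, h) = -4 + 1/(5*(h/s + 4)) = -4 + 1/(5*(4 + h/s)))
(G(O(-2, -3), -29)/(-83) + 310/(-251)) + 2380 = (-33/(-83) + 310/(-251)) + 2380 = (-33*(-1/83) + 310*(-1/251)) + 2380 = (33/83 - 310/251) + 2380 = -17447/20833 + 2380 = 49565093/20833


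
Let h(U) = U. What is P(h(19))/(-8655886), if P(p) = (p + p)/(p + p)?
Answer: -1/8655886 ≈ -1.1553e-7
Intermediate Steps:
P(p) = 1 (P(p) = (2*p)/((2*p)) = (2*p)*(1/(2*p)) = 1)
P(h(19))/(-8655886) = 1/(-8655886) = 1*(-1/8655886) = -1/8655886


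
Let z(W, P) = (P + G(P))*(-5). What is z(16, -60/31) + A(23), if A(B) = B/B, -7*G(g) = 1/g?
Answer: 26843/2604 ≈ 10.308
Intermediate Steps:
G(g) = -1/(7*g)
z(W, P) = -5*P + 5/(7*P) (z(W, P) = (P - 1/(7*P))*(-5) = -5*P + 5/(7*P))
A(B) = 1
z(16, -60/31) + A(23) = (-(-300)/31 + 5/(7*((-60/31)))) + 1 = (-(-300)/31 + 5/(7*((-60*1/31)))) + 1 = (-5*(-60/31) + 5/(7*(-60/31))) + 1 = (300/31 + (5/7)*(-31/60)) + 1 = (300/31 - 31/84) + 1 = 24239/2604 + 1 = 26843/2604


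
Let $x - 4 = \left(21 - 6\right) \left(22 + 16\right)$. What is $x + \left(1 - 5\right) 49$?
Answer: $378$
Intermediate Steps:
$x = 574$ ($x = 4 + \left(21 - 6\right) \left(22 + 16\right) = 4 + 15 \cdot 38 = 4 + 570 = 574$)
$x + \left(1 - 5\right) 49 = 574 + \left(1 - 5\right) 49 = 574 - 196 = 378$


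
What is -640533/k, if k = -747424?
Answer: 640533/747424 ≈ 0.85699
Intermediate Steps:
-640533/k = -640533/(-747424) = -640533*(-1/747424) = 640533/747424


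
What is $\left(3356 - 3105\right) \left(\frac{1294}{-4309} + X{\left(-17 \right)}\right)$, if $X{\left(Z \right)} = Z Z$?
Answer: $\frac{312245757}{4309} \approx 72464.0$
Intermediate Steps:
$X{\left(Z \right)} = Z^{2}$
$\left(3356 - 3105\right) \left(\frac{1294}{-4309} + X{\left(-17 \right)}\right) = \left(3356 - 3105\right) \left(\frac{1294}{-4309} + \left(-17\right)^{2}\right) = 251 \left(1294 \left(- \frac{1}{4309}\right) + 289\right) = 251 \left(- \frac{1294}{4309} + 289\right) = 251 \cdot \frac{1244007}{4309} = \frac{312245757}{4309}$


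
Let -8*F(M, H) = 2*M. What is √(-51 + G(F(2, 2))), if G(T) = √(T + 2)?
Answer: √(-204 + 2*√6)/2 ≈ 7.0552*I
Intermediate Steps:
F(M, H) = -M/4
G(T) = √(2 + T)
√(-51 + G(F(2, 2))) = √(-51 + √(2 - ¼*2)) = √(-51 + √(2 - ½)) = √(-51 + √(3/2)) = √(-51 + √6/2)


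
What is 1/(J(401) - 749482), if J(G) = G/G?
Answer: -1/749481 ≈ -1.3343e-6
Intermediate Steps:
J(G) = 1
1/(J(401) - 749482) = 1/(1 - 749482) = 1/(-749481) = -1/749481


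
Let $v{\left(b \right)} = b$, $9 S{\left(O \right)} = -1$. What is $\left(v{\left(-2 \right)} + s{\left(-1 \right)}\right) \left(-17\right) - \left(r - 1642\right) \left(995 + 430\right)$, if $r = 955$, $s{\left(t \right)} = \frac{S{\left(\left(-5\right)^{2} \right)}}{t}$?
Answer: $\frac{8811064}{9} \approx 9.7901 \cdot 10^{5}$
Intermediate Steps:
$S{\left(O \right)} = - \frac{1}{9}$ ($S{\left(O \right)} = \frac{1}{9} \left(-1\right) = - \frac{1}{9}$)
$s{\left(t \right)} = - \frac{1}{9 t}$
$\left(v{\left(-2 \right)} + s{\left(-1 \right)}\right) \left(-17\right) - \left(r - 1642\right) \left(995 + 430\right) = \left(-2 - \frac{1}{9 \left(-1\right)}\right) \left(-17\right) - \left(955 - 1642\right) \left(995 + 430\right) = \left(-2 - - \frac{1}{9}\right) \left(-17\right) - \left(-687\right) 1425 = \left(-2 + \frac{1}{9}\right) \left(-17\right) - -978975 = \left(- \frac{17}{9}\right) \left(-17\right) + 978975 = \frac{289}{9} + 978975 = \frac{8811064}{9}$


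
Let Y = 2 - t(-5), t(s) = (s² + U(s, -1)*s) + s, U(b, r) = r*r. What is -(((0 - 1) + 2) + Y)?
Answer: 12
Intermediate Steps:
U(b, r) = r²
t(s) = s² + 2*s (t(s) = (s² + (-1)²*s) + s = (s² + 1*s) + s = (s² + s) + s = (s + s²) + s = s² + 2*s)
Y = -13 (Y = 2 - (-5)*(2 - 5) = 2 - (-5)*(-3) = 2 - 1*15 = 2 - 15 = -13)
-(((0 - 1) + 2) + Y) = -(((0 - 1) + 2) - 13) = -((-1 + 2) - 13) = -(1 - 13) = -1*(-12) = 12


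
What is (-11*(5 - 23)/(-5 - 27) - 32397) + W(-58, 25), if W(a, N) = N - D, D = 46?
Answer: -518787/16 ≈ -32424.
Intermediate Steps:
W(a, N) = -46 + N (W(a, N) = N - 1*46 = N - 46 = -46 + N)
(-11*(5 - 23)/(-5 - 27) - 32397) + W(-58, 25) = (-11*(5 - 23)/(-5 - 27) - 32397) + (-46 + 25) = (-(-198)/(-32) - 32397) - 21 = (-(-198)*(-1)/32 - 32397) - 21 = (-11*9/16 - 32397) - 21 = (-99/16 - 32397) - 21 = -518451/16 - 21 = -518787/16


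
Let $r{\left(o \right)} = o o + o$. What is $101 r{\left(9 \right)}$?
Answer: $9090$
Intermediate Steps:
$r{\left(o \right)} = o + o^{2}$ ($r{\left(o \right)} = o^{2} + o = o + o^{2}$)
$101 r{\left(9 \right)} = 101 \cdot 9 \left(1 + 9\right) = 101 \cdot 9 \cdot 10 = 101 \cdot 90 = 9090$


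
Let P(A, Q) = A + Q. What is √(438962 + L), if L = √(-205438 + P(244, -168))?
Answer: √(438962 + 3*I*√22818) ≈ 662.54 + 0.342*I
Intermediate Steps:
L = 3*I*√22818 (L = √(-205438 + (244 - 168)) = √(-205438 + 76) = √(-205362) = 3*I*√22818 ≈ 453.17*I)
√(438962 + L) = √(438962 + 3*I*√22818)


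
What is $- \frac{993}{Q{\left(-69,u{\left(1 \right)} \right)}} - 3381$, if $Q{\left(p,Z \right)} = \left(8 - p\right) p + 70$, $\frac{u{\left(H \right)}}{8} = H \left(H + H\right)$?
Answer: $- \frac{17725590}{5243} \approx -3380.8$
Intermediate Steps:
$u{\left(H \right)} = 16 H^{2}$ ($u{\left(H \right)} = 8 H \left(H + H\right) = 8 H 2 H = 8 \cdot 2 H^{2} = 16 H^{2}$)
$Q{\left(p,Z \right)} = 70 + p \left(8 - p\right)$ ($Q{\left(p,Z \right)} = p \left(8 - p\right) + 70 = 70 + p \left(8 - p\right)$)
$- \frac{993}{Q{\left(-69,u{\left(1 \right)} \right)}} - 3381 = - \frac{993}{70 - \left(-69\right)^{2} + 8 \left(-69\right)} - 3381 = - \frac{993}{70 - 4761 - 552} - 3381 = - \frac{993}{-5243} - 3381 = \left(-993\right) \left(- \frac{1}{5243}\right) - 3381 = \frac{993}{5243} - 3381 = - \frac{17725590}{5243}$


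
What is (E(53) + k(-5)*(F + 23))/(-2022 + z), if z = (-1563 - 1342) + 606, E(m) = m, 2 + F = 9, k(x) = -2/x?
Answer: -65/4321 ≈ -0.015043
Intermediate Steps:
F = 7 (F = -2 + 9 = 7)
z = -2299 (z = -2905 + 606 = -2299)
(E(53) + k(-5)*(F + 23))/(-2022 + z) = (53 + (-2/(-5))*(7 + 23))/(-2022 - 2299) = (53 - 2*(-⅕)*30)/(-4321) = (53 + (⅖)*30)*(-1/4321) = (53 + 12)*(-1/4321) = 65*(-1/4321) = -65/4321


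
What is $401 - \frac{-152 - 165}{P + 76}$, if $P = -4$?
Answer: $\frac{29189}{72} \approx 405.4$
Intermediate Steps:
$401 - \frac{-152 - 165}{P + 76} = 401 - \frac{-152 - 165}{-4 + 76} = 401 - - \frac{317}{72} = 401 + \frac{317}{72} = \frac{29189}{72}$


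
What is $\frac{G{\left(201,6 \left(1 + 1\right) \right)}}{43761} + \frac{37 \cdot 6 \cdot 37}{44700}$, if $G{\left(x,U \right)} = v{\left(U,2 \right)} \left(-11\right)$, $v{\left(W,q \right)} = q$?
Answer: $\frac{59744909}{326019450} \approx 0.18326$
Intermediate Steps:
$G{\left(x,U \right)} = -22$ ($G{\left(x,U \right)} = 2 \left(-11\right) = -22$)
$\frac{G{\left(201,6 \left(1 + 1\right) \right)}}{43761} + \frac{37 \cdot 6 \cdot 37}{44700} = - \frac{22}{43761} + \frac{37 \cdot 6 \cdot 37}{44700} = \left(-22\right) \frac{1}{43761} + 222 \cdot 37 \cdot \frac{1}{44700} = - \frac{22}{43761} + 8214 \cdot \frac{1}{44700} = - \frac{22}{43761} + \frac{1369}{7450} = \frac{59744909}{326019450}$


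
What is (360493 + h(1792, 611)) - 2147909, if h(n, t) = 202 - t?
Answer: -1787825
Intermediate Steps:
(360493 + h(1792, 611)) - 2147909 = (360493 + (202 - 1*611)) - 2147909 = (360493 + (202 - 611)) - 2147909 = (360493 - 409) - 2147909 = 360084 - 2147909 = -1787825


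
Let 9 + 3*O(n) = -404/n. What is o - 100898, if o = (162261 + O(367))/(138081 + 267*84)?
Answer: -17830557181628/176720409 ≈ -1.0090e+5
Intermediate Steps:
O(n) = -3 - 404/(3*n) (O(n) = -3 + (-404/n)/3 = -3 - 404/(3*n))
o = 178645654/176720409 (o = (162261 + (-3 - 404/3/367))/(138081 + 267*84) = (162261 + (-3 - 404/3*1/367))/(138081 + 22428) = (162261 + (-3 - 404/1101))/160509 = (162261 - 3707/1101)*(1/160509) = (178645654/1101)*(1/160509) = 178645654/176720409 ≈ 1.0109)
o - 100898 = 178645654/176720409 - 100898 = -17830557181628/176720409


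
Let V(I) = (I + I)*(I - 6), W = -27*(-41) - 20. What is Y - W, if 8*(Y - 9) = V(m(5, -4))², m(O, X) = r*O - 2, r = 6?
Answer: 188650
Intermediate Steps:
m(O, X) = -2 + 6*O (m(O, X) = 6*O - 2 = -2 + 6*O)
W = 1087 (W = 1107 - 20 = 1087)
V(I) = 2*I*(-6 + I) (V(I) = (2*I)*(-6 + I) = 2*I*(-6 + I))
Y = 189737 (Y = 9 + (2*(-2 + 6*5)*(-6 + (-2 + 6*5)))²/8 = 9 + (2*(-2 + 30)*(-6 + (-2 + 30)))²/8 = 9 + (2*28*(-6 + 28))²/8 = 9 + (2*28*22)²/8 = 9 + (⅛)*1232² = 9 + (⅛)*1517824 = 9 + 189728 = 189737)
Y - W = 189737 - 1*1087 = 189737 - 1087 = 188650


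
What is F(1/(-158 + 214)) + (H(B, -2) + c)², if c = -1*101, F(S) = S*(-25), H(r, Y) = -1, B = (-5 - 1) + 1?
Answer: 582599/56 ≈ 10404.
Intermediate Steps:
B = -5 (B = -6 + 1 = -5)
F(S) = -25*S
c = -101
F(1/(-158 + 214)) + (H(B, -2) + c)² = -25/(-158 + 214) + (-1 - 101)² = -25/56 + (-102)² = -25*1/56 + 10404 = -25/56 + 10404 = 582599/56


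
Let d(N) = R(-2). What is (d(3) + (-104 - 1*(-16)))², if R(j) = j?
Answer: 8100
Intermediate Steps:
d(N) = -2
(d(3) + (-104 - 1*(-16)))² = (-2 + (-104 - 1*(-16)))² = (-2 + (-104 + 16))² = (-2 - 88)² = (-90)² = 8100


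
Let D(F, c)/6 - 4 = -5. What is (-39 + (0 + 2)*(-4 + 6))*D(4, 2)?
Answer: 210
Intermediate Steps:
D(F, c) = -6 (D(F, c) = 24 + 6*(-5) = 24 - 30 = -6)
(-39 + (0 + 2)*(-4 + 6))*D(4, 2) = (-39 + (0 + 2)*(-4 + 6))*(-6) = (-39 + 2*2)*(-6) = (-39 + 4)*(-6) = -35*(-6) = 210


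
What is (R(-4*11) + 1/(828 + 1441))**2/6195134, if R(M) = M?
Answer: 9967027225/31894786275374 ≈ 0.00031250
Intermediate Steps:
(R(-4*11) + 1/(828 + 1441))**2/6195134 = (-4*11 + 1/(828 + 1441))**2/6195134 = (-44 + 1/2269)**2*(1/6195134) = (-99835/2269)**2*(1/6195134) = (9967027225/5148361)*(1/6195134) = 9967027225/31894786275374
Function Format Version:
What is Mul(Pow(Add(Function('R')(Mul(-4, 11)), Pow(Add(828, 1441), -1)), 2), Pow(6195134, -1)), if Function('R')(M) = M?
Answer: Rational(9967027225, 31894786275374) ≈ 0.00031250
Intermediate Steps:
Mul(Pow(Add(Function('R')(Mul(-4, 11)), Pow(Add(828, 1441), -1)), 2), Pow(6195134, -1)) = Mul(Pow(Add(Mul(-4, 11), Pow(Add(828, 1441), -1)), 2), Pow(6195134, -1)) = Mul(Pow(Add(-44, Pow(2269, -1)), 2), Rational(1, 6195134)) = Mul(Pow(Add(-44, Rational(1, 2269)), 2), Rational(1, 6195134)) = Mul(Pow(Rational(-99835, 2269), 2), Rational(1, 6195134)) = Mul(Rational(9967027225, 5148361), Rational(1, 6195134)) = Rational(9967027225, 31894786275374)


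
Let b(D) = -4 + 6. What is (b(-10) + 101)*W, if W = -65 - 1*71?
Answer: -14008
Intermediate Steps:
b(D) = 2
W = -136 (W = -65 - 71 = -136)
(b(-10) + 101)*W = (2 + 101)*(-136) = 103*(-136) = -14008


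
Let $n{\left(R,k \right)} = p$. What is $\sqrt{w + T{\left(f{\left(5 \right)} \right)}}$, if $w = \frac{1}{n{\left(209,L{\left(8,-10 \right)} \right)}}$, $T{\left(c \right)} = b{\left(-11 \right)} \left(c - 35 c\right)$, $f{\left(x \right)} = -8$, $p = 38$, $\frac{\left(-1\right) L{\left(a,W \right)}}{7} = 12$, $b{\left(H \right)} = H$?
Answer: $\frac{i \sqrt{4320410}}{38} \approx 54.699 i$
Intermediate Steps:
$L{\left(a,W \right)} = -84$ ($L{\left(a,W \right)} = \left(-7\right) 12 = -84$)
$n{\left(R,k \right)} = 38$
$T{\left(c \right)} = 374 c$ ($T{\left(c \right)} = - 11 \left(c - 35 c\right) = - 11 \left(- 34 c\right) = 374 c$)
$w = \frac{1}{38} \approx 0.026316$
$\sqrt{w + T{\left(f{\left(5 \right)} \right)}} = \sqrt{\frac{1}{38} + 374 \left(-8\right)} = \sqrt{\frac{1}{38} - 2992} = \sqrt{- \frac{113695}{38}} = \frac{i \sqrt{4320410}}{38}$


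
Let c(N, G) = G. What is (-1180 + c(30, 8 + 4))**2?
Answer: 1364224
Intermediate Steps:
(-1180 + c(30, 8 + 4))**2 = (-1180 + (8 + 4))**2 = (-1180 + 12)**2 = (-1168)**2 = 1364224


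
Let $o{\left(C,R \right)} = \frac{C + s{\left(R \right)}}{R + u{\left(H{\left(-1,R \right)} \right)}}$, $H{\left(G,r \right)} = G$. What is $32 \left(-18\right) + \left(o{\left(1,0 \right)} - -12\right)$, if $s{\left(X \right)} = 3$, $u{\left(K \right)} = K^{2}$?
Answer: $-560$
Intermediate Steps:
$o{\left(C,R \right)} = \frac{3 + C}{1 + R}$ ($o{\left(C,R \right)} = \frac{C + 3}{R + \left(-1\right)^{2}} = \frac{3 + C}{R + 1} = \frac{3 + C}{1 + R}$)
$32 \left(-18\right) + \left(o{\left(1,0 \right)} - -12\right) = 32 \left(-18\right) + \left(\frac{3 + 1}{1 + 0} - -12\right) = -576 + \left(1^{-1} \cdot 4 + 12\right) = -576 + \left(1 \cdot 4 + 12\right) = -576 + \left(4 + 12\right) = -576 + 16 = -560$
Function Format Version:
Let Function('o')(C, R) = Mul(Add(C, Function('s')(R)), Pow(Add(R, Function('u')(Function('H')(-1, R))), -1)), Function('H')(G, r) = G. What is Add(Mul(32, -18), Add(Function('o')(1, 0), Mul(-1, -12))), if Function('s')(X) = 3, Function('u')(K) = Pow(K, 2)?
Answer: -560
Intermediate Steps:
Function('o')(C, R) = Mul(Pow(Add(1, R), -1), Add(3, C)) (Function('o')(C, R) = Mul(Add(C, 3), Pow(Add(R, Pow(-1, 2)), -1)) = Mul(Add(3, C), Pow(Add(R, 1), -1)) = Mul(Add(3, C), Pow(Add(1, R), -1)) = Mul(Pow(Add(1, R), -1), Add(3, C)))
Add(Mul(32, -18), Add(Function('o')(1, 0), Mul(-1, -12))) = Add(Mul(32, -18), Add(Mul(Pow(Add(1, 0), -1), Add(3, 1)), Mul(-1, -12))) = Add(-576, Add(Mul(Pow(1, -1), 4), 12)) = Add(-576, Add(Mul(1, 4), 12)) = Add(-576, Add(4, 12)) = Add(-576, 16) = -560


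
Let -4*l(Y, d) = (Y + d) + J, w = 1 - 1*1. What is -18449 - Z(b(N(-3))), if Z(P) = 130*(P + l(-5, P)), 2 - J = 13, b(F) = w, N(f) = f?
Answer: -18969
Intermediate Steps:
w = 0 (w = 1 - 1 = 0)
b(F) = 0
J = -11 (J = 2 - 1*13 = 2 - 13 = -11)
l(Y, d) = 11/4 - Y/4 - d/4 (l(Y, d) = -((Y + d) - 11)/4 = -(-11 + Y + d)/4 = 11/4 - Y/4 - d/4)
Z(P) = 520 + 195*P/2 (Z(P) = 130*(P + (11/4 - ¼*(-5) - P/4)) = 130*(P + (11/4 + 5/4 - P/4)) = 130*(P + (4 - P/4)) = 130*(4 + 3*P/4) = 520 + 195*P/2)
-18449 - Z(b(N(-3))) = -18449 - (520 + (195/2)*0) = -18449 - (520 + 0) = -18449 - 1*520 = -18449 - 520 = -18969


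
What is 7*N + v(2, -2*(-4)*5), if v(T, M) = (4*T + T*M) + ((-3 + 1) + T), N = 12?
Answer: 172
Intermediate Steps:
v(T, M) = -2 + 5*T + M*T (v(T, M) = (4*T + M*T) + (-2 + T) = -2 + 5*T + M*T)
7*N + v(2, -2*(-4)*5) = 7*12 + (-2 + 5*2 + (-2*(-4)*5)*2) = 84 + (-2 + 10 + (8*5)*2) = 84 + (-2 + 10 + 40*2) = 84 + (-2 + 10 + 80) = 84 + 88 = 172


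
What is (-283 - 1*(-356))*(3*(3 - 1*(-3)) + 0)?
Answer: 1314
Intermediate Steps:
(-283 - 1*(-356))*(3*(3 - 1*(-3)) + 0) = (-283 + 356)*(3*(3 + 3) + 0) = 73*(3*6 + 0) = 73*(18 + 0) = 73*18 = 1314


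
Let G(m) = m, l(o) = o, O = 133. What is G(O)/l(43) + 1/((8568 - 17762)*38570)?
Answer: 47163473097/15248340940 ≈ 3.0930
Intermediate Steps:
G(O)/l(43) + 1/((8568 - 17762)*38570) = 133/43 + 1/((8568 - 17762)*38570) = 133*(1/43) + (1/38570)/(-9194) = 133/43 - 1/9194*1/38570 = 133/43 - 1/354612580 = 47163473097/15248340940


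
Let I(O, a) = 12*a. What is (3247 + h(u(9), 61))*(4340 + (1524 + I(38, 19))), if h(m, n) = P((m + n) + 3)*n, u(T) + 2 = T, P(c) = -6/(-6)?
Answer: 20152336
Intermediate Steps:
P(c) = 1 (P(c) = -6*(-⅙) = 1)
u(T) = -2 + T
h(m, n) = n (h(m, n) = 1*n = n)
(3247 + h(u(9), 61))*(4340 + (1524 + I(38, 19))) = (3247 + 61)*(4340 + (1524 + 12*19)) = 3308*(4340 + (1524 + 228)) = 3308*(4340 + 1752) = 3308*6092 = 20152336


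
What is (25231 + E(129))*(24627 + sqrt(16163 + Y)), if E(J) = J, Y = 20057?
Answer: 624540720 + 50720*sqrt(9055) ≈ 6.2937e+8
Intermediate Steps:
(25231 + E(129))*(24627 + sqrt(16163 + Y)) = (25231 + 129)*(24627 + sqrt(16163 + 20057)) = 25360*(24627 + sqrt(36220)) = 25360*(24627 + 2*sqrt(9055)) = 624540720 + 50720*sqrt(9055)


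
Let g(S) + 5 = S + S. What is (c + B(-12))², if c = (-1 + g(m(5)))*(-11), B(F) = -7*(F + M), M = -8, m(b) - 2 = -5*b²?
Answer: 8479744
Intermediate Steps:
m(b) = 2 - 5*b²
g(S) = -5 + 2*S (g(S) = -5 + (S + S) = -5 + 2*S)
B(F) = 56 - 7*F (B(F) = -7*(F - 8) = -7*(-8 + F) = 56 - 7*F)
c = 2772 (c = (-1 + (-5 + 2*(2 - 5*5²)))*(-11) = (-1 + (-5 + 2*(2 - 5*25)))*(-11) = (-1 + (-5 + 2*(2 - 125)))*(-11) = (-1 + (-5 + 2*(-123)))*(-11) = (-1 + (-5 - 246))*(-11) = (-1 - 251)*(-11) = -252*(-11) = 2772)
(c + B(-12))² = (2772 + (56 - 7*(-12)))² = (2772 + (56 + 84))² = (2772 + 140)² = 2912² = 8479744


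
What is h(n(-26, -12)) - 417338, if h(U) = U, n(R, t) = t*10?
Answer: -417458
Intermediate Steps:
n(R, t) = 10*t
h(n(-26, -12)) - 417338 = 10*(-12) - 417338 = -120 - 417338 = -417458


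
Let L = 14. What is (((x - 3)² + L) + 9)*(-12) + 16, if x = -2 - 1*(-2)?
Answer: -368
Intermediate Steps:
x = 0 (x = -2 + 2 = 0)
(((x - 3)² + L) + 9)*(-12) + 16 = (((0 - 3)² + 14) + 9)*(-12) + 16 = (((-3)² + 14) + 9)*(-12) + 16 = ((9 + 14) + 9)*(-12) + 16 = (23 + 9)*(-12) + 16 = 32*(-12) + 16 = -384 + 16 = -368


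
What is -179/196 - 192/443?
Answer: -116929/86828 ≈ -1.3467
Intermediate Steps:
-179/196 - 192/443 = -116929/86828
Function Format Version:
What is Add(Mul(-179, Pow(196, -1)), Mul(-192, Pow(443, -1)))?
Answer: Rational(-116929, 86828) ≈ -1.3467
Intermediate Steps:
Add(Mul(-179, Pow(196, -1)), Mul(-192, Pow(443, -1))) = Add(Mul(-179, Rational(1, 196)), Mul(-192, Rational(1, 443))) = Add(Rational(-179, 196), Rational(-192, 443)) = Rational(-116929, 86828)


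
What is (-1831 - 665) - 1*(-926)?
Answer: -1570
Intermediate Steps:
(-1831 - 665) - 1*(-926) = -2496 + 926 = -1570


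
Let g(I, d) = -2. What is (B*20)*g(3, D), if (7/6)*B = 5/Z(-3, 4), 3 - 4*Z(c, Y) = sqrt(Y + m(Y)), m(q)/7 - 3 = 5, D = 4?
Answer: 4800/119 + 3200*sqrt(15)/119 ≈ 144.48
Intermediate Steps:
m(q) = 56 (m(q) = 21 + 7*5 = 21 + 35 = 56)
Z(c, Y) = 3/4 - sqrt(56 + Y)/4 (Z(c, Y) = 3/4 - sqrt(Y + 56)/4 = 3/4 - sqrt(56 + Y)/4)
B = 30/(7*(3/4 - sqrt(15)/2)) (B = 6*(5/(3/4 - sqrt(56 + 4)/4))/7 = 6*(5/(3/4 - sqrt(15)/2))/7 = 30/(7*(3/4 - sqrt(15)/2)) ≈ -3.6121)
(B*20)*g(3, D) = ((-120/119 - 80*sqrt(15)/119)*20)*(-2) = (-2400/119 - 1600*sqrt(15)/119)*(-2) = 4800/119 + 3200*sqrt(15)/119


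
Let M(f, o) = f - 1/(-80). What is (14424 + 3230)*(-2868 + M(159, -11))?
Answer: -1912978613/40 ≈ -4.7824e+7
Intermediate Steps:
M(f, o) = 1/80 + f (M(f, o) = f - 1*(-1/80) = f + 1/80 = 1/80 + f)
(14424 + 3230)*(-2868 + M(159, -11)) = (14424 + 3230)*(-2868 + (1/80 + 159)) = 17654*(-2868 + 12721/80) = 17654*(-216719/80) = -1912978613/40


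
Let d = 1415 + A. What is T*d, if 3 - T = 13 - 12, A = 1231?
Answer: 5292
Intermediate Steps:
d = 2646 (d = 1415 + 1231 = 2646)
T = 2 (T = 3 - (13 - 12) = 3 - 1*1 = 3 - 1 = 2)
T*d = 2*2646 = 5292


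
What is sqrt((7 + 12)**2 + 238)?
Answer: sqrt(599) ≈ 24.474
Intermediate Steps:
sqrt((7 + 12)**2 + 238) = sqrt(19**2 + 238) = sqrt(361 + 238) = sqrt(599)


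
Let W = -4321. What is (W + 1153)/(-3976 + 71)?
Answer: 288/355 ≈ 0.81127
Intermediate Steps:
(W + 1153)/(-3976 + 71) = (-4321 + 1153)/(-3976 + 71) = -3168/(-3905) = -3168*(-1/3905) = 288/355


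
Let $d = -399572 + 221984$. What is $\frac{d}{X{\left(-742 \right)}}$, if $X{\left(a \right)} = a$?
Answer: $\frac{88794}{371} \approx 239.34$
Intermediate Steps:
$d = -177588$
$\frac{d}{X{\left(-742 \right)}} = - \frac{177588}{-742} = \left(-177588\right) \left(- \frac{1}{742}\right) = \frac{88794}{371}$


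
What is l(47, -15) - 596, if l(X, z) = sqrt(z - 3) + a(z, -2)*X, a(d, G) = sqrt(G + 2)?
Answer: -596 + 3*I*sqrt(2) ≈ -596.0 + 4.2426*I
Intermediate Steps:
a(d, G) = sqrt(2 + G)
l(X, z) = sqrt(-3 + z) (l(X, z) = sqrt(z - 3) + sqrt(2 - 2)*X = sqrt(-3 + z) + sqrt(0)*X = sqrt(-3 + z) + 0*X = sqrt(-3 + z) + 0 = sqrt(-3 + z))
l(47, -15) - 596 = sqrt(-3 - 15) - 596 = sqrt(-18) - 596 = 3*I*sqrt(2) - 596 = -596 + 3*I*sqrt(2)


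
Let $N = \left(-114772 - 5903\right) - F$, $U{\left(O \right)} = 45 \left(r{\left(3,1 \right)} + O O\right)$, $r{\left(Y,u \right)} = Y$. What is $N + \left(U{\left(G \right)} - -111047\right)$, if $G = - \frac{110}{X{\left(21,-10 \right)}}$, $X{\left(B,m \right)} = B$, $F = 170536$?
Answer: $- \frac{8760921}{49} \approx -1.7879 \cdot 10^{5}$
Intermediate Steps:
$G = - \frac{110}{21} \approx -5.2381$
$U{\left(O \right)} = 135 + 45 O^{2}$ ($U{\left(O \right)} = 45 \left(3 + O O\right) = 45 \left(3 + O^{2}\right) = 135 + 45 O^{2}$)
$N = -291211$ ($N = \left(-114772 - 5903\right) - 170536 = -120675 - 170536 = -291211$)
$N + \left(U{\left(G \right)} - -111047\right) = -291211 + \left(\left(135 + 45 \left(- \frac{110}{21}\right)^{2}\right) - -111047\right) = -291211 + \left(\left(135 + 45 \cdot \frac{12100}{441}\right) + 111047\right) = -291211 + \left(\left(135 + \frac{60500}{49}\right) + 111047\right) = -291211 + \left(\frac{67115}{49} + 111047\right) = -291211 + \frac{5508418}{49} = - \frac{8760921}{49}$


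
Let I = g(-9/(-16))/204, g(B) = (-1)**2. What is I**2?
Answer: 1/41616 ≈ 2.4029e-5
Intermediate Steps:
g(B) = 1
I = 1/204 ≈ 0.0049020
I**2 = (1/204)**2 = 1/41616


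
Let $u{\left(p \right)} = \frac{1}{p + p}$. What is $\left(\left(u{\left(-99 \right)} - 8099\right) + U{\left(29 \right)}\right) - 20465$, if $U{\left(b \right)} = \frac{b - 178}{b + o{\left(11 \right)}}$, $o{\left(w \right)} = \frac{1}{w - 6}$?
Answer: $- \frac{206468942}{7227} \approx -28569.0$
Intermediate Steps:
$u{\left(p \right)} = \frac{1}{2 p}$
$o{\left(w \right)} = \frac{1}{-6 + w}$
$U{\left(b \right)} = \frac{-178 + b}{\frac{1}{5} + b}$ ($U{\left(b \right)} = \frac{b - 178}{b + \frac{1}{-6 + 11}} = \frac{-178 + b}{b + \frac{1}{5}} = \frac{-178 + b}{\frac{1}{5} + b}$)
$\left(\left(u{\left(-99 \right)} - 8099\right) + U{\left(29 \right)}\right) - 20465 = \left(\left(\frac{1}{2 \left(-99\right)} - 8099\right) + \frac{5 \left(-178 + 29\right)}{1 + 5 \cdot 29}\right) - 20465 = \left(\left(\frac{1}{2} \left(- \frac{1}{99}\right) - 8099\right) + 5 \frac{1}{1 + 145} \left(-149\right)\right) - 20465 = \left(\left(- \frac{1}{198} - 8099\right) + 5 \cdot \frac{1}{146} \left(-149\right)\right) - 20465 = \left(- \frac{1603603}{198} + 5 \cdot \frac{1}{146} \left(-149\right)\right) - 20465 = \left(- \frac{1603603}{198} - \frac{745}{146}\right) - 20465 = - \frac{58568387}{7227} - 20465 = - \frac{206468942}{7227}$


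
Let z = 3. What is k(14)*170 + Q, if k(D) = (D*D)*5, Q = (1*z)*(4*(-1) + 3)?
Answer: 166597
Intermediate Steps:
Q = -3 (Q = (1*3)*(4*(-1) + 3) = 3*(-4 + 3) = 3*(-1) = -3)
k(D) = 5*D² (k(D) = D²*5 = 5*D²)
k(14)*170 + Q = (5*14²)*170 - 3 = (5*196)*170 - 3 = 980*170 - 3 = 166600 - 3 = 166597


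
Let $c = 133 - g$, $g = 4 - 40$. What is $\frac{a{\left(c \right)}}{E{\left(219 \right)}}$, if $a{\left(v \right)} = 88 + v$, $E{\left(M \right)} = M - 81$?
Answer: $\frac{257}{138} \approx 1.8623$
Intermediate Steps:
$g = -36$
$E{\left(M \right)} = -81 + M$
$c = 169$ ($c = 133 - -36 = 133 + 36 = 169$)
$\frac{a{\left(c \right)}}{E{\left(219 \right)}} = \frac{88 + 169}{-81 + 219} = \frac{257}{138}$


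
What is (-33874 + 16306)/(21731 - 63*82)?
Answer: -17568/16565 ≈ -1.0605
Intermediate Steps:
(-33874 + 16306)/(21731 - 63*82) = -17568/(21731 - 5166) = -17568/16565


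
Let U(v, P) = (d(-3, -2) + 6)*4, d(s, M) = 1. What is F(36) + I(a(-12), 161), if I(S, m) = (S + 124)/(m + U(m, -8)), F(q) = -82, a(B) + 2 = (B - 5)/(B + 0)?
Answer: -184495/2268 ≈ -81.347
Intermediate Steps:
a(B) = -2 + (-5 + B)/B (a(B) = -2 + (B - 5)/(B + 0) = -2 + (-5 + B)/B)
U(v, P) = 28 (U(v, P) = (1 + 6)*4 = 7*4 = 28)
I(S, m) = (124 + S)/(28 + m) (I(S, m) = (S + 124)/(m + 28) = (124 + S)/(28 + m))
F(36) + I(a(-12), 161) = -82 + (124 + (-5 - 1*(-12))/(-12))/(28 + 161) = -82 + (124 - (-5 + 12)/12)/189 = -82 + (124 - 1/12*7)/189 = -82 + (124 - 7/12)/189 = -82 + (1/189)*(1481/12) = -82 + 1481/2268 = -184495/2268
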